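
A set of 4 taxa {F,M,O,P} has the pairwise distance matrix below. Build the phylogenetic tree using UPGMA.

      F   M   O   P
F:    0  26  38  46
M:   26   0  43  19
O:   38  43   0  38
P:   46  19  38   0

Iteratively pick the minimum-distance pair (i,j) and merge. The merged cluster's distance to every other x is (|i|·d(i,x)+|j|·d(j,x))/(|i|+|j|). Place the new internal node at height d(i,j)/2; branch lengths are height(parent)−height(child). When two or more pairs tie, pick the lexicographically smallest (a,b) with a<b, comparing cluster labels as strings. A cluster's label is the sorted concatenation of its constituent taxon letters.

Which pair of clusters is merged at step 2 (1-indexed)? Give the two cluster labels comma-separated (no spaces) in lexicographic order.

step 1: merge (M,P) at d=19; branch lengths M→19/2, P→19/2; new cluster MP
  updated: d(F,MP)=36, d(MP,O)=81/2
step 2: merge (F,MP) at d=36; branch lengths F→18, MP→17/2; new cluster FMP
  updated: d(FMP,O)=119/3
step 3: merge (FMP,O) at d=119/3; branch lengths FMP→11/6, O→119/6; new cluster FMOP
final tree: ((F:18,(M:19/2,P:19/2):17/2):11/6,O:119/6)
total length: 403/6

F,MP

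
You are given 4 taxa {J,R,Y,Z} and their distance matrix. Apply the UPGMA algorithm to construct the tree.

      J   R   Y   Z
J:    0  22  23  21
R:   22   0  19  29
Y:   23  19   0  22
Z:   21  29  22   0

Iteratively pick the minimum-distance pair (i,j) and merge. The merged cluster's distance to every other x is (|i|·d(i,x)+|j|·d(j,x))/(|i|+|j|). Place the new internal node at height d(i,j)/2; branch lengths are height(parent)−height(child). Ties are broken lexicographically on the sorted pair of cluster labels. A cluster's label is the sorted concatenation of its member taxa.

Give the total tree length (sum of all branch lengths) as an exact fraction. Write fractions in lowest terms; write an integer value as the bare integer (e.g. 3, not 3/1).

iteration 1: select R,Y (d=19); attach at lengths (19/2, 19/2); label the merged cluster RY
  updated: d(J,RY)=45/2, d(RY,Z)=51/2
iteration 2: select J,Z (d=21); attach at lengths (21/2, 21/2); label the merged cluster JZ
  updated: d(JZ,RY)=24
iteration 3: select JZ,RY (d=24); attach at lengths (3/2, 5/2); label the merged cluster JRYZ
final tree: ((J:21/2,Z:21/2):3/2,(R:19/2,Y:19/2):5/2)
total length: 44

44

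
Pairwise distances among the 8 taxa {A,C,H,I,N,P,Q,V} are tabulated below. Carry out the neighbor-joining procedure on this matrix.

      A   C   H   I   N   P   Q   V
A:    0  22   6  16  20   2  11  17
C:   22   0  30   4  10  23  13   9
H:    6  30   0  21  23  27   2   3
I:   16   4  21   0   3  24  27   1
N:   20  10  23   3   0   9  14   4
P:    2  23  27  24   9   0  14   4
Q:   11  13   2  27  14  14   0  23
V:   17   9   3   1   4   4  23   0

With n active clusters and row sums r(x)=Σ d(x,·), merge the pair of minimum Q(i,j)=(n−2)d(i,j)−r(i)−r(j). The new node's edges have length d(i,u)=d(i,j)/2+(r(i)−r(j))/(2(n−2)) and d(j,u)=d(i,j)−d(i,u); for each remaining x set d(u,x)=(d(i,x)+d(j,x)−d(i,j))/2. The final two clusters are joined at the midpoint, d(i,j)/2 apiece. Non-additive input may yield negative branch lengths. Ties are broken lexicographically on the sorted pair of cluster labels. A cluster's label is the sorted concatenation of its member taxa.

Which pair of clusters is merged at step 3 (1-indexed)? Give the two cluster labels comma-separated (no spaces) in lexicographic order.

step 1: merge (H,Q) at d=2, Q=-204; branch lengths H→5/3, Q→1/3; new cluster HQ
  updated: d(A,HQ)=15/2, d(C,HQ)=41/2, d(HQ,I)=23, d(HQ,N)=35/2, d(HQ,P)=39/2, d(HQ,V)=12
step 2: merge (A,P) at d=2, Q=-156; branch lengths A→13/10, P→7/10; new cluster AP
  updated: d(AP,C)=43/2, d(AP,HQ)=25/2, d(AP,I)=19, d(AP,N)=27/2, d(AP,V)=19/2
step 3: merge (AP,HQ) at d=25/2, Q=-223/2; branch lengths AP→81/16, HQ→119/16; new cluster AHPQ
  updated: d(AHPQ,C)=59/4, d(AHPQ,I)=59/4, d(AHPQ,N)=37/4, d(AHPQ,V)=9/2
step 4: merge (C,I) at d=4, Q=-97/2; branch lengths C→9/2, I→-1/2; new cluster CI
  updated: d(AHPQ,CI)=51/4, d(CI,N)=9/2, d(CI,V)=3
step 5: merge (AHPQ,V) at d=9/2, Q=-29; branch lengths AHPQ→6, V→-3/2; new cluster AHPQV
  updated: d(AHPQV,CI)=45/8, d(AHPQV,N)=35/8
step 6: merge (AHPQV,CI) at d=45/8, Q=-29/2; branch lengths AHPQV→11/4, CI→23/8; new cluster ACHIPQV
  updated: d(ACHIPQV,N)=13/8
step 7: merge (ACHIPQV,N) at d=13/8; branch lengths ACHIPQV→13/16, N→13/16; new cluster ACHINPQV
final tree: (((((A:13/10,P:7/10):81/16,(H:5/3,Q:1/3):119/16):6,V:-3/2):11/4,(C:9/2,I:-1/2):23/8):13/16,N:13/16)
total length: 129/4

AP,HQ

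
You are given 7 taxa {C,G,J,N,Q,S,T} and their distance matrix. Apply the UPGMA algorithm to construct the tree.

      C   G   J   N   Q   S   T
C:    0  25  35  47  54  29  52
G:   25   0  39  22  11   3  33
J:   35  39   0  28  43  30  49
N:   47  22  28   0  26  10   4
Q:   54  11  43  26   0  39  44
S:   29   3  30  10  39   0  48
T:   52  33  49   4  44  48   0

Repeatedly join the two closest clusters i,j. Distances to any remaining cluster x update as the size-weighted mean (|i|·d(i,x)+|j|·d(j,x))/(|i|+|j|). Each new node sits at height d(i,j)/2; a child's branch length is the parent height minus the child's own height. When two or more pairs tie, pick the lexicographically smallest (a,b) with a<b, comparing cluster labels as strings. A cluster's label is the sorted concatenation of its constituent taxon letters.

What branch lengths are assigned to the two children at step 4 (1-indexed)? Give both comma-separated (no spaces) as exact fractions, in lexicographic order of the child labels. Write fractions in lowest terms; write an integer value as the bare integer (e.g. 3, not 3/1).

1. join G+S (d=3) ⇒ GS; edges |G|=3/2, |S|=3/2
  updated: d(C,GS)=27, d(GS,J)=69/2, d(GS,N)=16, d(GS,Q)=25, d(GS,T)=81/2
2. join N+T (d=4) ⇒ NT; edges |N|=2, |T|=2
  updated: d(C,NT)=99/2, d(GS,NT)=113/4, d(J,NT)=77/2, d(NT,Q)=35
3. join GS+Q (d=25) ⇒ GQS; edges |GS|=11, |Q|=25/2
  updated: d(C,GQS)=36, d(GQS,J)=112/3, d(GQS,NT)=61/2
4. join GQS+NT (d=61/2) ⇒ GNQST; edges |GQS|=11/4, |NT|=53/4
  updated: d(C,GNQST)=207/5, d(GNQST,J)=189/5
5. join C+J (d=35) ⇒ CJ; edges |C|=35/2, |J|=35/2
  updated: d(CJ,GNQST)=198/5
6. join CJ+GNQST (d=198/5) ⇒ CGJNQST; edges |CJ|=23/10, |GNQST|=91/20
final tree: ((C:35/2,J:35/2):23/10,(((G:3/2,S:3/2):11,Q:25/2):11/4,(N:2,T:2):53/4):91/20)
total length: 1767/20

11/4,53/4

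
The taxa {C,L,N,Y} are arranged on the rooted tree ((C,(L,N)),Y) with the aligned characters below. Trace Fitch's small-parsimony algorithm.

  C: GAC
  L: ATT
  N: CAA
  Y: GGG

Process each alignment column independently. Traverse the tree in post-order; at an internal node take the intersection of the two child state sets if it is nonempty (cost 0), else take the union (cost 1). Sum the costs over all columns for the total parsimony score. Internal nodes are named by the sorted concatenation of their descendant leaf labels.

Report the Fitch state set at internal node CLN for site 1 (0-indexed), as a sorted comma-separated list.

A

site 0, node LN: L={A} ∪ N={C} → {A,C} (+1)
site 0, node CLN: C={G} ∪ LN={A,C} → {A,C,G} (+1)
site 0, node CLNY: CLN={A,C,G} ∩ Y={G} → {G} (+0)
site 1, node LN: L={T} ∪ N={A} → {A,T} (+1)
site 1, node CLN: C={A} ∩ LN={A,T} → {A} (+0)
site 1, node CLNY: CLN={A} ∪ Y={G} → {A,G} (+1)
site 2, node LN: L={T} ∪ N={A} → {A,T} (+1)
site 2, node CLN: C={C} ∪ LN={A,T} → {A,C,T} (+1)
site 2, node CLNY: CLN={A,C,T} ∪ Y={G} → {A,C,G,T} (+1)
per-site changes: [2, 2, 3]; total = 7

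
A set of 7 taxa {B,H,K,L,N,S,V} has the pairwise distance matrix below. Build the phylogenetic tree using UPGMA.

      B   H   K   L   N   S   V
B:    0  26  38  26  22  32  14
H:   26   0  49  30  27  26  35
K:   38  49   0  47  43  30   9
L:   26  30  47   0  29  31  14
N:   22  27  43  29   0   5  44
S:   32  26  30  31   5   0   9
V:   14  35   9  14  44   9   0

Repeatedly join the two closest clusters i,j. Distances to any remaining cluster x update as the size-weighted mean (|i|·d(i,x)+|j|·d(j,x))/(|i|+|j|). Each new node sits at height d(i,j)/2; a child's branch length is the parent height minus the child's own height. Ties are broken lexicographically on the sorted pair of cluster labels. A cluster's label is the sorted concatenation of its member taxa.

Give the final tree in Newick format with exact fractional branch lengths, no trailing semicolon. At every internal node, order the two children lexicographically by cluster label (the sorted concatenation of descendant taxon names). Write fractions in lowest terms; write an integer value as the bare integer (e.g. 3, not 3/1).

iteration 1: select N,S (d=5); attach at lengths (5/2, 5/2); label the merged cluster NS
  updated: d(B,NS)=27, d(H,NS)=53/2, d(K,NS)=73/2, d(L,NS)=30, d(NS,V)=53/2
iteration 2: select K,V (d=9); attach at lengths (9/2, 9/2); label the merged cluster KV
  updated: d(B,KV)=26, d(H,KV)=42, d(KV,L)=61/2, d(KV,NS)=63/2
iteration 3: select B,H (d=26); attach at lengths (13, 13); label the merged cluster BH
  updated: d(BH,KV)=34, d(BH,L)=28, d(BH,NS)=107/4
iteration 4: select BH,NS (d=107/4); attach at lengths (3/8, 87/8); label the merged cluster BHNS
  updated: d(BHNS,KV)=131/4, d(BHNS,L)=29
iteration 5: select BHNS,L (d=29); attach at lengths (9/8, 29/2); label the merged cluster BHLNS
  updated: d(BHLNS,KV)=323/10
iteration 6: select BHLNS,KV (d=323/10); attach at lengths (33/20, 233/20); label the merged cluster BHKLNSV
final tree: ((((B:13,H:13):3/8,(N:5/2,S:5/2):87/8):9/8,L:29/2):33/20,(K:9/2,V:9/2):233/20)
total length: 3207/40

((((B:13,H:13):3/8,(N:5/2,S:5/2):87/8):9/8,L:29/2):33/20,(K:9/2,V:9/2):233/20)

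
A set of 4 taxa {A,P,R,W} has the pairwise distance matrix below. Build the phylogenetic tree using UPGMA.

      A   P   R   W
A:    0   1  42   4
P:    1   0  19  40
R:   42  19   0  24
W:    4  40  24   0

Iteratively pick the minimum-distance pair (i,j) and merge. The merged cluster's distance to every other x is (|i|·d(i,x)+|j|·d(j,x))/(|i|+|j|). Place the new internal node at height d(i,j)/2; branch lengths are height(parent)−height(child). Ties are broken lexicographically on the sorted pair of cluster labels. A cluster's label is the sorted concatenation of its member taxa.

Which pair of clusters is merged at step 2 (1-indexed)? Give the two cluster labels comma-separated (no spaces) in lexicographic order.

AP,W

iteration 1: select A,P (d=1); attach at lengths (1/2, 1/2); label the merged cluster AP
  updated: d(AP,R)=61/2, d(AP,W)=22
iteration 2: select AP,W (d=22); attach at lengths (21/2, 11); label the merged cluster APW
  updated: d(APW,R)=85/3
iteration 3: select APW,R (d=85/3); attach at lengths (19/6, 85/6); label the merged cluster APRW
final tree: (((A:1/2,P:1/2):21/2,W:11):19/6,R:85/6)
total length: 239/6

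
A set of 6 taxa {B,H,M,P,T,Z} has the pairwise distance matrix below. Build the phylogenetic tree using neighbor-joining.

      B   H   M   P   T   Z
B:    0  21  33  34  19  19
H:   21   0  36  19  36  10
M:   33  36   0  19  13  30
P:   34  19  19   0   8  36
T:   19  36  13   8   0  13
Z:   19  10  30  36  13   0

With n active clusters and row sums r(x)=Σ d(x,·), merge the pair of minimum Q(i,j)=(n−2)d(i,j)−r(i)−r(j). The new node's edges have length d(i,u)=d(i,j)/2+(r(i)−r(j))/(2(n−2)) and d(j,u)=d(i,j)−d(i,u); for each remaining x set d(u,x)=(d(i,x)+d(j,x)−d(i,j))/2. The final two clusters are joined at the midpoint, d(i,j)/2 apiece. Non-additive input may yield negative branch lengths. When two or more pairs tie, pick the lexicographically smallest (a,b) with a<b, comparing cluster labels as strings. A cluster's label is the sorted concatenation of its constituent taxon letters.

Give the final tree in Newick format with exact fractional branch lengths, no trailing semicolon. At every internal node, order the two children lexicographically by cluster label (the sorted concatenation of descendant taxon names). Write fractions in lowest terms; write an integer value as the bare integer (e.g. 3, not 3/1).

iteration 1: select H,Z (d=10, Q=-190); attach at lengths (27/4, 13/4); label the merged cluster HZ
  updated: d(B,HZ)=15, d(HZ,M)=28, d(HZ,P)=45/2, d(HZ,T)=39/2
iteration 2: select B,HZ (d=15, Q=-141); attach at lengths (61/6, 29/6); label the merged cluster BHZ
  updated: d(BHZ,M)=23, d(BHZ,P)=83/4, d(BHZ,T)=47/4
iteration 3: select BHZ,T (d=47/4, Q=-259/4); attach at lengths (185/16, 3/16); label the merged cluster BHTZ
  updated: d(BHTZ,M)=97/8, d(BHTZ,P)=17/2
iteration 4: select BHTZ,M (d=97/8, Q=-317/8); attach at lengths (13/16, 181/16); label the merged cluster BHMTZ
  updated: d(BHMTZ,P)=123/16
iteration 5: select BHMTZ,P (d=123/16); attach at lengths (123/32, 123/32); label the merged cluster BHMPTZ
final tree: ((((B:61/6,(H:27/4,Z:13/4):29/6):185/16,T:3/16):13/16,M:181/16):123/32,P:123/32)
total length: 905/16

((((B:61/6,(H:27/4,Z:13/4):29/6):185/16,T:3/16):13/16,M:181/16):123/32,P:123/32)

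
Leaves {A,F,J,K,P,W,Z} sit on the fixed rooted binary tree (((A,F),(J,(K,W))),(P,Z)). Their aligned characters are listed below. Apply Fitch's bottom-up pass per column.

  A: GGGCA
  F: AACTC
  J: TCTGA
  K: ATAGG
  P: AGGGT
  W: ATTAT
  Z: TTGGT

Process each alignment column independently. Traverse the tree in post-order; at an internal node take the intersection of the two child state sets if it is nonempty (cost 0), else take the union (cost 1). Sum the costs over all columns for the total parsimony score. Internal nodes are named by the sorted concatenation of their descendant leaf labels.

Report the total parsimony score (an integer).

17

AF@0: {G} ∪ {A} = {A,G} (union, +1)
KW@0: {A} ∩ {A} = {A} (intersection, +0)
JKW@0: {T} ∪ {A} = {A,T} (union, +1)
AFJKW@0: {A,G} ∩ {A,T} = {A} (intersection, +0)
PZ@0: {A} ∪ {T} = {A,T} (union, +1)
AFJKPWZ@0: {A} ∩ {A,T} = {A} (intersection, +0)
AF@1: {G} ∪ {A} = {A,G} (union, +1)
KW@1: {T} ∩ {T} = {T} (intersection, +0)
JKW@1: {C} ∪ {T} = {C,T} (union, +1)
AFJKW@1: {A,G} ∪ {C,T} = {A,C,G,T} (union, +1)
PZ@1: {G} ∪ {T} = {G,T} (union, +1)
AFJKPWZ@1: {A,C,G,T} ∩ {G,T} = {G,T} (intersection, +0)
AF@2: {G} ∪ {C} = {C,G} (union, +1)
KW@2: {A} ∪ {T} = {A,T} (union, +1)
JKW@2: {T} ∩ {A,T} = {T} (intersection, +0)
AFJKW@2: {C,G} ∪ {T} = {C,G,T} (union, +1)
PZ@2: {G} ∩ {G} = {G} (intersection, +0)
AFJKPWZ@2: {C,G,T} ∩ {G} = {G} (intersection, +0)
AF@3: {C} ∪ {T} = {C,T} (union, +1)
KW@3: {G} ∪ {A} = {A,G} (union, +1)
JKW@3: {G} ∩ {A,G} = {G} (intersection, +0)
AFJKW@3: {C,T} ∪ {G} = {C,G,T} (union, +1)
PZ@3: {G} ∩ {G} = {G} (intersection, +0)
AFJKPWZ@3: {C,G,T} ∩ {G} = {G} (intersection, +0)
AF@4: {A} ∪ {C} = {A,C} (union, +1)
KW@4: {G} ∪ {T} = {G,T} (union, +1)
JKW@4: {A} ∪ {G,T} = {A,G,T} (union, +1)
AFJKW@4: {A,C} ∩ {A,G,T} = {A} (intersection, +0)
PZ@4: {T} ∩ {T} = {T} (intersection, +0)
AFJKPWZ@4: {A} ∪ {T} = {A,T} (union, +1)
per-site changes: [3, 4, 3, 3, 4]; total = 17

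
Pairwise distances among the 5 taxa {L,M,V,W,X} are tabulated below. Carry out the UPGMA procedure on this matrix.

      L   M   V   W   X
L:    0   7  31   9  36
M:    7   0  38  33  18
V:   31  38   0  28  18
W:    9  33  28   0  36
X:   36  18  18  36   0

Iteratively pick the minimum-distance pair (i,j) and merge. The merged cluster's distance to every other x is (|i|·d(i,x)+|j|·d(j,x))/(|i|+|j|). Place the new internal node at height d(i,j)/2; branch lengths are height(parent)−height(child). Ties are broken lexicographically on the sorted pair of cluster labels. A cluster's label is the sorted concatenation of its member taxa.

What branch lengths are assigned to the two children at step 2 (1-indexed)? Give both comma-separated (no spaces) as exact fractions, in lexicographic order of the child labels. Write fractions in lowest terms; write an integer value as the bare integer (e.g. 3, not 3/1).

9,9

iteration 1: select L,M (d=7); attach at lengths (7/2, 7/2); label the merged cluster LM
  updated: d(LM,V)=69/2, d(LM,W)=21, d(LM,X)=27
iteration 2: select V,X (d=18); attach at lengths (9, 9); label the merged cluster VX
  updated: d(LM,VX)=123/4, d(VX,W)=32
iteration 3: select LM,W (d=21); attach at lengths (7, 21/2); label the merged cluster LMW
  updated: d(LMW,VX)=187/6
iteration 4: select LMW,VX (d=187/6); attach at lengths (61/12, 79/12); label the merged cluster LMVWX
final tree: (((L:7/2,M:7/2):7,W:21/2):61/12,(V:9,X:9):79/12)
total length: 325/6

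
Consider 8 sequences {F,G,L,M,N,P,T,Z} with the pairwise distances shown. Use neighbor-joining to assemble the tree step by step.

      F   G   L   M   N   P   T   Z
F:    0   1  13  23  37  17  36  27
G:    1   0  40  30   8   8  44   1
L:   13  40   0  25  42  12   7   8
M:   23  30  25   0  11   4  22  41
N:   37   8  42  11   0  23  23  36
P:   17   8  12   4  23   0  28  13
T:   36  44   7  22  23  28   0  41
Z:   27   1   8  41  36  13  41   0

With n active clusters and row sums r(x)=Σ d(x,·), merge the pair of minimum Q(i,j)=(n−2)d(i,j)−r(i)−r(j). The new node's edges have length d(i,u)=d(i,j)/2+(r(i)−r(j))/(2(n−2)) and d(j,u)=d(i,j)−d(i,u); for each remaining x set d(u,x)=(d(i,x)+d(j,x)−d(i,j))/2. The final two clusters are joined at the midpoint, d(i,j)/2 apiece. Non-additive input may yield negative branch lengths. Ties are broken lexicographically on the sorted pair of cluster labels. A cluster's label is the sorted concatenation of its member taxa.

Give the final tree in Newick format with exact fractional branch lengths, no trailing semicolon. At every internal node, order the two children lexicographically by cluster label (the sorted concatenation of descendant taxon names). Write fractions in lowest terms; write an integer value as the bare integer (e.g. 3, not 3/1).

iteration 1: select L,T (d=7, Q=-306); attach at lengths (-1, 8); label the merged cluster LT
  updated: d(F,LT)=21, d(G,LT)=77/2, d(LT,M)=20, d(LT,N)=29, d(LT,P)=33/2, d(LT,Z)=21
iteration 2: select G,Z (d=1, Q=-441/2); attach at lengths (-19/4, 23/4); label the merged cluster GZ
  updated: d(F,GZ)=27/2, d(GZ,LT)=117/4, d(GZ,M)=35, d(GZ,N)=43/2, d(GZ,P)=10
iteration 3: select M,N (d=11, Q=-341/2); attach at lengths (31/16, 145/16); label the merged cluster MN
  updated: d(F,MN)=49/2, d(GZ,MN)=91/4, d(LT,MN)=19, d(MN,P)=8
iteration 4: select F,GZ (d=27/2, Q=-111); attach at lengths (41/6, 20/3); label the merged cluster FGZ
  updated: d(FGZ,LT)=147/8, d(FGZ,MN)=135/8, d(FGZ,P)=27/4
iteration 5: select FGZ,P (d=27/4, Q=-239/4); attach at lengths (97/16, 11/16); label the merged cluster FGPZ
  updated: d(FGPZ,LT)=225/16, d(FGPZ,MN)=145/16
iteration 6: select FGPZ,LT (d=225/16, Q=-337/8); attach at lengths (33/16, 12); label the merged cluster FGLPTZ
  updated: d(FGLPTZ,MN)=7
iteration 7: select FGLPTZ,MN (d=7); attach at lengths (7/2, 7/2); label the merged cluster FGLMNPTZ
final tree: ((((F:41/6,(G:-19/4,Z:23/4):20/3):97/16,P:11/16):33/16,(L:-1,T:8):12):7/2,(M:31/16,N:145/16):7/2)
total length: 965/16

((((F:41/6,(G:-19/4,Z:23/4):20/3):97/16,P:11/16):33/16,(L:-1,T:8):12):7/2,(M:31/16,N:145/16):7/2)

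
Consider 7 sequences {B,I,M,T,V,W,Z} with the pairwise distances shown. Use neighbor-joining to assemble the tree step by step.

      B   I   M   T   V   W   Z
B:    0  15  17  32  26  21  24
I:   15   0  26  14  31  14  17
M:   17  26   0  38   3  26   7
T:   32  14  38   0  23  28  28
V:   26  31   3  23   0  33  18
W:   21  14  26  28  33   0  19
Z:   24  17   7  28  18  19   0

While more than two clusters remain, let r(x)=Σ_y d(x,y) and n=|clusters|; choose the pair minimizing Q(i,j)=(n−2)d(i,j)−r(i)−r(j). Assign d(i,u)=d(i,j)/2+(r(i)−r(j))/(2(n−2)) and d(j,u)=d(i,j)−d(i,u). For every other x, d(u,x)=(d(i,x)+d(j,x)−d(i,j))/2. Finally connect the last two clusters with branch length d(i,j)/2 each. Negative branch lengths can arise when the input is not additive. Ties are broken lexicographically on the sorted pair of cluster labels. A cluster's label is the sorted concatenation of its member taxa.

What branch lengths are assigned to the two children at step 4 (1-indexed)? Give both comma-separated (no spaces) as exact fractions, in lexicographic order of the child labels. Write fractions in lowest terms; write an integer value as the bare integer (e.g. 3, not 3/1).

1. join M+V (d=3, Q=-236) ⇒ MV; edges |M|=-1/5, |V|=16/5
  updated: d(B,MV)=20, d(I,MV)=27, d(MV,T)=29, d(MV,W)=28, d(MV,Z)=11
2. join MV+Z (d=11, Q=-170) ⇒ MVZ; edges |MV|=15/2, |Z|=7/2
  updated: d(B,MVZ)=33/2, d(I,MVZ)=33/2, d(MVZ,T)=23, d(MVZ,W)=18
3. join I+T (d=14, Q=-229/2) ⇒ IT; edges |I|=3/4, |T|=53/4
  updated: d(B,IT)=33/2, d(IT,MVZ)=51/4, d(IT,W)=14
4. join B+MVZ (d=33/2, Q=-273/4) ⇒ BMVZ; edges |B|=159/16, |MVZ|=105/16
  updated: d(BMVZ,IT)=51/8, d(BMVZ,W)=45/4
5. join BMVZ+IT (d=51/8, Q=-253/8) ⇒ BIMTVZ; edges |BMVZ|=29/16, |IT|=73/16
  updated: d(BIMTVZ,W)=151/16
6. join BIMTVZ+W (d=151/16) ⇒ BIMTVWZ; edges |BIMTVZ|=151/32, |W|=151/32
final tree: (((B:159/16,((M:-1/5,V:16/5):15/2,Z:7/2):105/16):29/16,(I:3/4,T:53/4):73/16):151/32,W:151/32)
total length: 965/16

159/16,105/16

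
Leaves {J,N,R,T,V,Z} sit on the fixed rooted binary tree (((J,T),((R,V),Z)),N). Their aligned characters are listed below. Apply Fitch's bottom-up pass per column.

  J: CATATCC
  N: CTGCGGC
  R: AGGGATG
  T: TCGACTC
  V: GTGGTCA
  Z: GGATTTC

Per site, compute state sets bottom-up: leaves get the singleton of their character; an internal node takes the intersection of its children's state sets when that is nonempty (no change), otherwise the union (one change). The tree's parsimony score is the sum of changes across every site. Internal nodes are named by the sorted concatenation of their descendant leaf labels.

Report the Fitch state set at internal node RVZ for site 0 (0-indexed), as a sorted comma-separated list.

G

JT@0: {C} ∪ {T} = {C,T} (union, +1)
RV@0: {A} ∪ {G} = {A,G} (union, +1)
RVZ@0: {A,G} ∩ {G} = {G} (intersection, +0)
JRTVZ@0: {C,T} ∪ {G} = {C,G,T} (union, +1)
JNRTVZ@0: {C,G,T} ∩ {C} = {C} (intersection, +0)
JT@1: {A} ∪ {C} = {A,C} (union, +1)
RV@1: {G} ∪ {T} = {G,T} (union, +1)
RVZ@1: {G,T} ∩ {G} = {G} (intersection, +0)
JRTVZ@1: {A,C} ∪ {G} = {A,C,G} (union, +1)
JNRTVZ@1: {A,C,G} ∪ {T} = {A,C,G,T} (union, +1)
JT@2: {T} ∪ {G} = {G,T} (union, +1)
RV@2: {G} ∩ {G} = {G} (intersection, +0)
RVZ@2: {G} ∪ {A} = {A,G} (union, +1)
JRTVZ@2: {G,T} ∩ {A,G} = {G} (intersection, +0)
JNRTVZ@2: {G} ∩ {G} = {G} (intersection, +0)
JT@3: {A} ∩ {A} = {A} (intersection, +0)
RV@3: {G} ∩ {G} = {G} (intersection, +0)
RVZ@3: {G} ∪ {T} = {G,T} (union, +1)
JRTVZ@3: {A} ∪ {G,T} = {A,G,T} (union, +1)
JNRTVZ@3: {A,G,T} ∪ {C} = {A,C,G,T} (union, +1)
JT@4: {T} ∪ {C} = {C,T} (union, +1)
RV@4: {A} ∪ {T} = {A,T} (union, +1)
RVZ@4: {A,T} ∩ {T} = {T} (intersection, +0)
JRTVZ@4: {C,T} ∩ {T} = {T} (intersection, +0)
JNRTVZ@4: {T} ∪ {G} = {G,T} (union, +1)
JT@5: {C} ∪ {T} = {C,T} (union, +1)
RV@5: {T} ∪ {C} = {C,T} (union, +1)
RVZ@5: {C,T} ∩ {T} = {T} (intersection, +0)
JRTVZ@5: {C,T} ∩ {T} = {T} (intersection, +0)
JNRTVZ@5: {T} ∪ {G} = {G,T} (union, +1)
JT@6: {C} ∩ {C} = {C} (intersection, +0)
RV@6: {G} ∪ {A} = {A,G} (union, +1)
RVZ@6: {A,G} ∪ {C} = {A,C,G} (union, +1)
JRTVZ@6: {C} ∩ {A,C,G} = {C} (intersection, +0)
JNRTVZ@6: {C} ∩ {C} = {C} (intersection, +0)
per-site changes: [3, 4, 2, 3, 3, 3, 2]; total = 20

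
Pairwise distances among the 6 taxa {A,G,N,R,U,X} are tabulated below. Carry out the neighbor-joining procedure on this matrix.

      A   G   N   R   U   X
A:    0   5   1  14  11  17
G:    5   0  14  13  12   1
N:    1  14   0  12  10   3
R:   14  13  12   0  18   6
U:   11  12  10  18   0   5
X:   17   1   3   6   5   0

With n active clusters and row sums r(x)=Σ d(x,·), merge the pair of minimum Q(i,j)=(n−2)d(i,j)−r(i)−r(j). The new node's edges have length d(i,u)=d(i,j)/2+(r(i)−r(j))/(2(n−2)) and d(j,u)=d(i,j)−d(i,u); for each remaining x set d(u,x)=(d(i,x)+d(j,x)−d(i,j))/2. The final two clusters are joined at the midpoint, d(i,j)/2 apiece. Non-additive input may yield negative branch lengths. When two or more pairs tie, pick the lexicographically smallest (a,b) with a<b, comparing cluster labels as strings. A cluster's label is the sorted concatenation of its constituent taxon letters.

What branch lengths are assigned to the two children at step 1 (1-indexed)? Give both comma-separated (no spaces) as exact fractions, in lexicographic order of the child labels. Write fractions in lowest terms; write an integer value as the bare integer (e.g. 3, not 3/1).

3/2,-1/2

1. join A+N (d=1, Q=-84) ⇒ AN; edges |A|=3/2, |N|=-1/2
  updated: d(AN,G)=9, d(AN,R)=25/2, d(AN,U)=10, d(AN,X)=19/2
2. join AN+U (d=10, Q=-56) ⇒ ANU; edges |AN|=13/3, |U|=17/3
  updated: d(ANU,G)=11/2, d(ANU,R)=41/4, d(ANU,X)=9/4
3. join ANU+R (d=41/4, Q=-107/4) ⇒ ANRU; edges |ANU|=37/16, |R|=127/16
  updated: d(ANRU,G)=33/8, d(ANRU,X)=-1
4. join ANRU+G (d=33/8, Q=-33/8) ⇒ AGNRU; edges |ANRU|=17/16, |G|=49/16
  updated: d(AGNRU,X)=-33/16
5. join AGNRU+X (d=-33/16) ⇒ AGNRUX; edges |AGNRU|=-33/32, |X|=-33/32
final tree: (((((A:3/2,N:-1/2):13/3,U:17/3):37/16,R:127/16):17/16,G:49/16):-33/32,X:-33/32)
total length: 373/16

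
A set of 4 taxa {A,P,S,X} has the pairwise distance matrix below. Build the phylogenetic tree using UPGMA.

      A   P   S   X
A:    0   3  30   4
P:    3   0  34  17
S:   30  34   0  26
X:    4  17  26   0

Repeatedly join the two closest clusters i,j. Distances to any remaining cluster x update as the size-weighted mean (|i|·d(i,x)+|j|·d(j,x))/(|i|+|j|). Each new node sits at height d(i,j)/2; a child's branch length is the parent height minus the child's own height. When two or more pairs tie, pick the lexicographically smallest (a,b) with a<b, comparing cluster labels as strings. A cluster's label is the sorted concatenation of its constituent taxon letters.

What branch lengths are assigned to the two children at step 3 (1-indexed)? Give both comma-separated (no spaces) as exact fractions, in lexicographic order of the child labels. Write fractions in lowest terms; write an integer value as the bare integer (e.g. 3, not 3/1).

step 1: merge (A,P) at d=3; branch lengths A→3/2, P→3/2; new cluster AP
  updated: d(AP,S)=32, d(AP,X)=21/2
step 2: merge (AP,X) at d=21/2; branch lengths AP→15/4, X→21/4; new cluster APX
  updated: d(APX,S)=30
step 3: merge (APX,S) at d=30; branch lengths APX→39/4, S→15; new cluster APSX
final tree: (((A:3/2,P:3/2):15/4,X:21/4):39/4,S:15)
total length: 147/4

39/4,15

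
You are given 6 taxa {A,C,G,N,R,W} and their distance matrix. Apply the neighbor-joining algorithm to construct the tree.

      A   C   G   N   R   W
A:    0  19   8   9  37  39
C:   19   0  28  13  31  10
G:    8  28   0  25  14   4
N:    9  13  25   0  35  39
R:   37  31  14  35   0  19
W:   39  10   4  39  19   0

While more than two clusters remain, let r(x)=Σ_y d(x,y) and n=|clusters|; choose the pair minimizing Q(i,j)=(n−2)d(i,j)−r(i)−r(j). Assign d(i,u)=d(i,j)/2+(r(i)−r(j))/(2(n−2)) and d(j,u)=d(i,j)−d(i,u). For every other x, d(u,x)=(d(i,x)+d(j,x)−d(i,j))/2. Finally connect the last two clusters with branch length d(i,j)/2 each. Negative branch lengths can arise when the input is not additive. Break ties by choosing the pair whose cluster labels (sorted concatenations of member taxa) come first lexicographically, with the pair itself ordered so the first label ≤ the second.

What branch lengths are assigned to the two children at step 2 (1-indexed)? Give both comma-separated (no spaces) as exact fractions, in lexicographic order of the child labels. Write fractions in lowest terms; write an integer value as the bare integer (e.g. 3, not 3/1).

step 1: merge (A,N) at d=9, Q=-197; branch lengths A→27/8, N→45/8; new cluster AN
  updated: d(AN,C)=23/2, d(AN,G)=12, d(AN,R)=63/2, d(AN,W)=69/2
step 2: merge (AN,C) at d=23/2, Q=-271/2; branch lengths AN→29/4, C→17/4; new cluster ACN
  updated: d(ACN,G)=57/4, d(ACN,R)=51/2, d(ACN,W)=33/2
step 3: merge (ACN,R) at d=51/2, Q=-255/4; branch lengths ACN→195/16, R→213/16; new cluster ACNR
  updated: d(ACNR,G)=11/8, d(ACNR,W)=5
step 4: merge (ACNR,G) at d=11/8, Q=-83/8; branch lengths ACNR→19/16, G→3/16; new cluster ACGNR
  updated: d(ACGNR,W)=61/16
step 5: merge (ACGNR,W) at d=61/16; branch lengths ACGNR→61/32, W→61/32; new cluster ACGNRW
final tree: (((((A:27/8,N:45/8):29/4,C:17/4):195/16,R:213/16):19/16,G:3/16):61/32,W:61/32)
total length: 819/16

29/4,17/4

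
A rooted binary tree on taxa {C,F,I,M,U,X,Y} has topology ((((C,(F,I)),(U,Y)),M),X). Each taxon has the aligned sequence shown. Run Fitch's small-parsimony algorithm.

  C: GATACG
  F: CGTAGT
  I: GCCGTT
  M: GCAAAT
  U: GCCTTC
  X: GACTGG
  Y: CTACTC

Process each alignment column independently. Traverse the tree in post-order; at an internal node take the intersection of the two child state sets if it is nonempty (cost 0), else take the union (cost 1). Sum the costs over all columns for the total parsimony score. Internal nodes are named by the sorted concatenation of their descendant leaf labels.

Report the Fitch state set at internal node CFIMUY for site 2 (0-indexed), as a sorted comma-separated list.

A

FI@0: {C} ∪ {G} = {C,G} (union, +1)
CFI@0: {G} ∩ {C,G} = {G} (intersection, +0)
UY@0: {G} ∪ {C} = {C,G} (union, +1)
CFIUY@0: {G} ∩ {C,G} = {G} (intersection, +0)
CFIMUY@0: {G} ∩ {G} = {G} (intersection, +0)
CFIMUXY@0: {G} ∩ {G} = {G} (intersection, +0)
FI@1: {G} ∪ {C} = {C,G} (union, +1)
CFI@1: {A} ∪ {C,G} = {A,C,G} (union, +1)
UY@1: {C} ∪ {T} = {C,T} (union, +1)
CFIUY@1: {A,C,G} ∩ {C,T} = {C} (intersection, +0)
CFIMUY@1: {C} ∩ {C} = {C} (intersection, +0)
CFIMUXY@1: {C} ∪ {A} = {A,C} (union, +1)
FI@2: {T} ∪ {C} = {C,T} (union, +1)
CFI@2: {T} ∩ {C,T} = {T} (intersection, +0)
UY@2: {C} ∪ {A} = {A,C} (union, +1)
CFIUY@2: {T} ∪ {A,C} = {A,C,T} (union, +1)
CFIMUY@2: {A,C,T} ∩ {A} = {A} (intersection, +0)
CFIMUXY@2: {A} ∪ {C} = {A,C} (union, +1)
FI@3: {A} ∪ {G} = {A,G} (union, +1)
CFI@3: {A} ∩ {A,G} = {A} (intersection, +0)
UY@3: {T} ∪ {C} = {C,T} (union, +1)
CFIUY@3: {A} ∪ {C,T} = {A,C,T} (union, +1)
CFIMUY@3: {A,C,T} ∩ {A} = {A} (intersection, +0)
CFIMUXY@3: {A} ∪ {T} = {A,T} (union, +1)
FI@4: {G} ∪ {T} = {G,T} (union, +1)
CFI@4: {C} ∪ {G,T} = {C,G,T} (union, +1)
UY@4: {T} ∩ {T} = {T} (intersection, +0)
CFIUY@4: {C,G,T} ∩ {T} = {T} (intersection, +0)
CFIMUY@4: {T} ∪ {A} = {A,T} (union, +1)
CFIMUXY@4: {A,T} ∪ {G} = {A,G,T} (union, +1)
FI@5: {T} ∩ {T} = {T} (intersection, +0)
CFI@5: {G} ∪ {T} = {G,T} (union, +1)
UY@5: {C} ∩ {C} = {C} (intersection, +0)
CFIUY@5: {G,T} ∪ {C} = {C,G,T} (union, +1)
CFIMUY@5: {C,G,T} ∩ {T} = {T} (intersection, +0)
CFIMUXY@5: {T} ∪ {G} = {G,T} (union, +1)
per-site changes: [2, 4, 4, 4, 4, 3]; total = 21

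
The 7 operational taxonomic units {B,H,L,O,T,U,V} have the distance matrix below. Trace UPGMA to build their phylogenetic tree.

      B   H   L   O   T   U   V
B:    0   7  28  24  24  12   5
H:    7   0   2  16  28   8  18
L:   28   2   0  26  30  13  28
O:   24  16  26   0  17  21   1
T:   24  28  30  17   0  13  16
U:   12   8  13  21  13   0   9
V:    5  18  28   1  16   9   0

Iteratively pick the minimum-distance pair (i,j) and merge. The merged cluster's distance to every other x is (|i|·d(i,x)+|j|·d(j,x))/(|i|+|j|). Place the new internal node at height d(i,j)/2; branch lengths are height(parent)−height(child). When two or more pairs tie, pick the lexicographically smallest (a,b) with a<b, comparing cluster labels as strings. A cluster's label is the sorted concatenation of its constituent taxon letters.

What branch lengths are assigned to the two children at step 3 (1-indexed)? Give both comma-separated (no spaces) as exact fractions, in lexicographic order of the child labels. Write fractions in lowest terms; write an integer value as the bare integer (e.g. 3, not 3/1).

1. join O+V (d=1) ⇒ OV; edges |O|=1/2, |V|=1/2
  updated: d(B,OV)=29/2, d(H,OV)=17, d(L,OV)=27, d(OV,T)=33/2, d(OV,U)=15
2. join H+L (d=2) ⇒ HL; edges |H|=1, |L|=1
  updated: d(B,HL)=35/2, d(HL,OV)=22, d(HL,T)=29, d(HL,U)=21/2
3. join HL+U (d=21/2) ⇒ HLU; edges |HL|=17/4, |U|=21/4
  updated: d(B,HLU)=47/3, d(HLU,OV)=59/3, d(HLU,T)=71/3
4. join B+OV (d=29/2) ⇒ BOV; edges |B|=29/4, |OV|=27/4
  updated: d(BOV,HLU)=55/3, d(BOV,T)=19
5. join BOV+HLU (d=55/3) ⇒ BHLOUV; edges |BOV|=23/12, |HLU|=47/12
  updated: d(BHLOUV,T)=64/3
6. join BHLOUV+T (d=64/3) ⇒ BHLOTUV; edges |BHLOUV|=3/2, |T|=32/3
final tree: (((B:29/4,(O:1/2,V:1/2):27/4):23/12,((H:1,L:1):17/4,U:21/4):47/12):3/2,T:32/3)
total length: 89/2

17/4,21/4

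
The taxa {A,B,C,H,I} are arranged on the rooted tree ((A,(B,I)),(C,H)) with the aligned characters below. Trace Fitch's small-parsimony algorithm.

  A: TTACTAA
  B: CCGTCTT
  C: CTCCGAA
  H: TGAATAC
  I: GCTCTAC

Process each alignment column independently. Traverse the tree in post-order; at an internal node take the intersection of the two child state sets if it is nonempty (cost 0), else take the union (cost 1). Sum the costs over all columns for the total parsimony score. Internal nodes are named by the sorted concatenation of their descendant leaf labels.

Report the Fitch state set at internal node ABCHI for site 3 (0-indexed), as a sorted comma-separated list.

C

site 0, node BI: B={C} ∪ I={G} → {C,G} (+1)
site 0, node ABI: A={T} ∪ BI={C,G} → {C,G,T} (+1)
site 0, node CH: C={C} ∪ H={T} → {C,T} (+1)
site 0, node ABCHI: ABI={C,G,T} ∩ CH={C,T} → {C,T} (+0)
site 1, node BI: B={C} ∩ I={C} → {C} (+0)
site 1, node ABI: A={T} ∪ BI={C} → {C,T} (+1)
site 1, node CH: C={T} ∪ H={G} → {G,T} (+1)
site 1, node ABCHI: ABI={C,T} ∩ CH={G,T} → {T} (+0)
site 2, node BI: B={G} ∪ I={T} → {G,T} (+1)
site 2, node ABI: A={A} ∪ BI={G,T} → {A,G,T} (+1)
site 2, node CH: C={C} ∪ H={A} → {A,C} (+1)
site 2, node ABCHI: ABI={A,G,T} ∩ CH={A,C} → {A} (+0)
site 3, node BI: B={T} ∪ I={C} → {C,T} (+1)
site 3, node ABI: A={C} ∩ BI={C,T} → {C} (+0)
site 3, node CH: C={C} ∪ H={A} → {A,C} (+1)
site 3, node ABCHI: ABI={C} ∩ CH={A,C} → {C} (+0)
site 4, node BI: B={C} ∪ I={T} → {C,T} (+1)
site 4, node ABI: A={T} ∩ BI={C,T} → {T} (+0)
site 4, node CH: C={G} ∪ H={T} → {G,T} (+1)
site 4, node ABCHI: ABI={T} ∩ CH={G,T} → {T} (+0)
site 5, node BI: B={T} ∪ I={A} → {A,T} (+1)
site 5, node ABI: A={A} ∩ BI={A,T} → {A} (+0)
site 5, node CH: C={A} ∩ H={A} → {A} (+0)
site 5, node ABCHI: ABI={A} ∩ CH={A} → {A} (+0)
site 6, node BI: B={T} ∪ I={C} → {C,T} (+1)
site 6, node ABI: A={A} ∪ BI={C,T} → {A,C,T} (+1)
site 6, node CH: C={A} ∪ H={C} → {A,C} (+1)
site 6, node ABCHI: ABI={A,C,T} ∩ CH={A,C} → {A,C} (+0)
per-site changes: [3, 2, 3, 2, 2, 1, 3]; total = 16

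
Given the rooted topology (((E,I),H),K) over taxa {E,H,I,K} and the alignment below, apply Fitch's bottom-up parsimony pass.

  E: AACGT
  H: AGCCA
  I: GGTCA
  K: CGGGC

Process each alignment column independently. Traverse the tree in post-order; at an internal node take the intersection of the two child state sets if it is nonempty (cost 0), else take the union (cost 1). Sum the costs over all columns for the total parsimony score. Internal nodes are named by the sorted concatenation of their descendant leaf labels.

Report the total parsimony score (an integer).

9

EI@0: {A} ∪ {G} = {A,G} (union, +1)
EHI@0: {A,G} ∩ {A} = {A} (intersection, +0)
EHIK@0: {A} ∪ {C} = {A,C} (union, +1)
EI@1: {A} ∪ {G} = {A,G} (union, +1)
EHI@1: {A,G} ∩ {G} = {G} (intersection, +0)
EHIK@1: {G} ∩ {G} = {G} (intersection, +0)
EI@2: {C} ∪ {T} = {C,T} (union, +1)
EHI@2: {C,T} ∩ {C} = {C} (intersection, +0)
EHIK@2: {C} ∪ {G} = {C,G} (union, +1)
EI@3: {G} ∪ {C} = {C,G} (union, +1)
EHI@3: {C,G} ∩ {C} = {C} (intersection, +0)
EHIK@3: {C} ∪ {G} = {C,G} (union, +1)
EI@4: {T} ∪ {A} = {A,T} (union, +1)
EHI@4: {A,T} ∩ {A} = {A} (intersection, +0)
EHIK@4: {A} ∪ {C} = {A,C} (union, +1)
per-site changes: [2, 1, 2, 2, 2]; total = 9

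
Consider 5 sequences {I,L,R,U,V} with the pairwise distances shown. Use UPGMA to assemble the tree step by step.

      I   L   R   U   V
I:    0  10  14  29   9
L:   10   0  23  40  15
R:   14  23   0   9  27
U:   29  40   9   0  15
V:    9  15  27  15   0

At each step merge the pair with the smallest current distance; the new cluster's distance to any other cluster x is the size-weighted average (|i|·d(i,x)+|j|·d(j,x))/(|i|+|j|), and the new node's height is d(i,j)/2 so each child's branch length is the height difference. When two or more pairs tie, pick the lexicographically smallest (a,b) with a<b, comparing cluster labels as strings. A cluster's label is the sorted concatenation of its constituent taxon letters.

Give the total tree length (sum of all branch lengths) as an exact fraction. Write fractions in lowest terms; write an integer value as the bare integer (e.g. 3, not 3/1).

479/12

step 1: merge (I,V) at d=9; branch lengths I→9/2, V→9/2; new cluster IV
  updated: d(IV,L)=25/2, d(IV,R)=41/2, d(IV,U)=22
step 2: merge (R,U) at d=9; branch lengths R→9/2, U→9/2; new cluster RU
  updated: d(IV,RU)=85/4, d(L,RU)=63/2
step 3: merge (IV,L) at d=25/2; branch lengths IV→7/4, L→25/4; new cluster ILV
  updated: d(ILV,RU)=74/3
step 4: merge (ILV,RU) at d=74/3; branch lengths ILV→73/12, RU→47/6; new cluster ILRUV
final tree: (((I:9/2,V:9/2):7/4,L:25/4):73/12,(R:9/2,U:9/2):47/6)
total length: 479/12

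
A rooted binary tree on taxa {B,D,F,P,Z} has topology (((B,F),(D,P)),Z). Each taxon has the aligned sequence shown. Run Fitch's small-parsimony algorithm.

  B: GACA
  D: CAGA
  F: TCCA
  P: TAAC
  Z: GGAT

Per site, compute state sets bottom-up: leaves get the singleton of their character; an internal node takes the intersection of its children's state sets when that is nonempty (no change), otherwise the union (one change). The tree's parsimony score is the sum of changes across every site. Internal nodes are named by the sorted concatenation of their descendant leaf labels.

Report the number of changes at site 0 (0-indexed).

3

site 0, node BF: B={G} ∪ F={T} → {G,T} (+1)
site 0, node DP: D={C} ∪ P={T} → {C,T} (+1)
site 0, node BDFP: BF={G,T} ∩ DP={C,T} → {T} (+0)
site 0, node BDFPZ: BDFP={T} ∪ Z={G} → {G,T} (+1)
site 1, node BF: B={A} ∪ F={C} → {A,C} (+1)
site 1, node DP: D={A} ∩ P={A} → {A} (+0)
site 1, node BDFP: BF={A,C} ∩ DP={A} → {A} (+0)
site 1, node BDFPZ: BDFP={A} ∪ Z={G} → {A,G} (+1)
site 2, node BF: B={C} ∩ F={C} → {C} (+0)
site 2, node DP: D={G} ∪ P={A} → {A,G} (+1)
site 2, node BDFP: BF={C} ∪ DP={A,G} → {A,C,G} (+1)
site 2, node BDFPZ: BDFP={A,C,G} ∩ Z={A} → {A} (+0)
site 3, node BF: B={A} ∩ F={A} → {A} (+0)
site 3, node DP: D={A} ∪ P={C} → {A,C} (+1)
site 3, node BDFP: BF={A} ∩ DP={A,C} → {A} (+0)
site 3, node BDFPZ: BDFP={A} ∪ Z={T} → {A,T} (+1)
per-site changes: [3, 2, 2, 2]; total = 9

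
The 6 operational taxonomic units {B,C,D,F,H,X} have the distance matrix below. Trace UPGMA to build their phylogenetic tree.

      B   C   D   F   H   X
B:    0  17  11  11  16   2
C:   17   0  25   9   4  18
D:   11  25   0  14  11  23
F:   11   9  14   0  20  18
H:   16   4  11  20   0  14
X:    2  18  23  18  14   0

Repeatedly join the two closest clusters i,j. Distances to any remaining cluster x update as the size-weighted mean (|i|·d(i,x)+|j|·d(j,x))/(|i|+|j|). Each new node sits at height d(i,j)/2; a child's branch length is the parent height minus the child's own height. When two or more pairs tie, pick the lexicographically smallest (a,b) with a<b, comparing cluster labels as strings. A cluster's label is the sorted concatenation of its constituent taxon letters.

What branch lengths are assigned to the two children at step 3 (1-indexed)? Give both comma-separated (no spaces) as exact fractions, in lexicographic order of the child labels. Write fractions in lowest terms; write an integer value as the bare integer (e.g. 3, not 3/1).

step 1: merge (B,X) at d=2; branch lengths B→1, X→1; new cluster BX
  updated: d(BX,C)=35/2, d(BX,D)=17, d(BX,F)=29/2, d(BX,H)=15
step 2: merge (C,H) at d=4; branch lengths C→2, H→2; new cluster CH
  updated: d(BX,CH)=65/4, d(CH,D)=18, d(CH,F)=29/2
step 3: merge (D,F) at d=14; branch lengths D→7, F→7; new cluster DF
  updated: d(BX,DF)=63/4, d(CH,DF)=65/4
step 4: merge (BX,DF) at d=63/4; branch lengths BX→55/8, DF→7/8; new cluster BDFX
  updated: d(BDFX,CH)=65/4
step 5: merge (BDFX,CH) at d=65/4; branch lengths BDFX→1/4, CH→49/8; new cluster BCDFHX
final tree: (((B:1,X:1):55/8,(D:7,F:7):7/8):1/4,(C:2,H:2):49/8)
total length: 273/8

7,7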